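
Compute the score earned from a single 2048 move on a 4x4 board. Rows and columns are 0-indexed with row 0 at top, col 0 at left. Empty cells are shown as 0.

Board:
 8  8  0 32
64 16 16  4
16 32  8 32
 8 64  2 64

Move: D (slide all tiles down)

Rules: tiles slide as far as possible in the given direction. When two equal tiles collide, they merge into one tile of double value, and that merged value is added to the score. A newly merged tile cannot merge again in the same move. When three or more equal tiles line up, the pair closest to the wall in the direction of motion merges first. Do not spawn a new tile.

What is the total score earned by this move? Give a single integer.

Answer: 0

Derivation:
Slide down:
col 0: [8, 64, 16, 8] -> [8, 64, 16, 8]  score +0 (running 0)
col 1: [8, 16, 32, 64] -> [8, 16, 32, 64]  score +0 (running 0)
col 2: [0, 16, 8, 2] -> [0, 16, 8, 2]  score +0 (running 0)
col 3: [32, 4, 32, 64] -> [32, 4, 32, 64]  score +0 (running 0)
Board after move:
 8  8  0 32
64 16 16  4
16 32  8 32
 8 64  2 64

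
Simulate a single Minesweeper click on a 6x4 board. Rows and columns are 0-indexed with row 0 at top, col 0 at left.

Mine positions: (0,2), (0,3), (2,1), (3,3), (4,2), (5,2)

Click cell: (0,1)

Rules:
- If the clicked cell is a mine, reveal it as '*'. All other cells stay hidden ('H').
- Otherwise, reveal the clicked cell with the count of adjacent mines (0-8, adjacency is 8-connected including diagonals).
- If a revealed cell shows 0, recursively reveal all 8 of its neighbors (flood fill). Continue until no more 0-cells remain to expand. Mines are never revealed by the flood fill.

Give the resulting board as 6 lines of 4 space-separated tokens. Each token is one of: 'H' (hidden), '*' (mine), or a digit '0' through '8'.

H 1 H H
H H H H
H H H H
H H H H
H H H H
H H H H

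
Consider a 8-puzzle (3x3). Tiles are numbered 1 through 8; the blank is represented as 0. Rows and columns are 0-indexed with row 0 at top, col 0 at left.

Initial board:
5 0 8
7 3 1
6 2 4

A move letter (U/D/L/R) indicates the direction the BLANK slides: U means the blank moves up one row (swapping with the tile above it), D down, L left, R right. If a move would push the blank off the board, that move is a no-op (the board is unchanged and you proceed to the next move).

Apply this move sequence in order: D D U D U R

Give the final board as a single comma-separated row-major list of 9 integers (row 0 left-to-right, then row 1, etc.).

After move 1 (D):
5 3 8
7 0 1
6 2 4

After move 2 (D):
5 3 8
7 2 1
6 0 4

After move 3 (U):
5 3 8
7 0 1
6 2 4

After move 4 (D):
5 3 8
7 2 1
6 0 4

After move 5 (U):
5 3 8
7 0 1
6 2 4

After move 6 (R):
5 3 8
7 1 0
6 2 4

Answer: 5, 3, 8, 7, 1, 0, 6, 2, 4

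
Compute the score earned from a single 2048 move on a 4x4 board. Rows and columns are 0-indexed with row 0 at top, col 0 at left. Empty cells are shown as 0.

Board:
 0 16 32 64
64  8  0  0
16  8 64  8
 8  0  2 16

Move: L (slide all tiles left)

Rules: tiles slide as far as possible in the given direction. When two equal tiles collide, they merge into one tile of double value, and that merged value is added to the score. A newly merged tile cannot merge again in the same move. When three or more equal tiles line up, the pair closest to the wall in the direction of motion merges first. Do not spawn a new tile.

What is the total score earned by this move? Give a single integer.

Answer: 0

Derivation:
Slide left:
row 0: [0, 16, 32, 64] -> [16, 32, 64, 0]  score +0 (running 0)
row 1: [64, 8, 0, 0] -> [64, 8, 0, 0]  score +0 (running 0)
row 2: [16, 8, 64, 8] -> [16, 8, 64, 8]  score +0 (running 0)
row 3: [8, 0, 2, 16] -> [8, 2, 16, 0]  score +0 (running 0)
Board after move:
16 32 64  0
64  8  0  0
16  8 64  8
 8  2 16  0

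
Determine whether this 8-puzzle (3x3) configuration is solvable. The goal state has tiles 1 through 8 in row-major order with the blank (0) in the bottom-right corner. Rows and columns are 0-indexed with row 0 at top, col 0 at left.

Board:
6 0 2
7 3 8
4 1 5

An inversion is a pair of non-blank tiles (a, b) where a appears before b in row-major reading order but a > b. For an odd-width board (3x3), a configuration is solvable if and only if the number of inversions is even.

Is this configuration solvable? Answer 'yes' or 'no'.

Answer: no

Derivation:
Inversions (pairs i<j in row-major order where tile[i] > tile[j] > 0): 15
15 is odd, so the puzzle is not solvable.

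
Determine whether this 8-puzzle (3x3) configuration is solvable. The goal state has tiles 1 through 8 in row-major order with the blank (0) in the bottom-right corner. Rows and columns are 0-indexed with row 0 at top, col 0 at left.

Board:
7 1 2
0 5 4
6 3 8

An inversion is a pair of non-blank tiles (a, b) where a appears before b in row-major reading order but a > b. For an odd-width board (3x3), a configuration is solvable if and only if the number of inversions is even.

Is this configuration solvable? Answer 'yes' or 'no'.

Inversions (pairs i<j in row-major order where tile[i] > tile[j] > 0): 10
10 is even, so the puzzle is solvable.

Answer: yes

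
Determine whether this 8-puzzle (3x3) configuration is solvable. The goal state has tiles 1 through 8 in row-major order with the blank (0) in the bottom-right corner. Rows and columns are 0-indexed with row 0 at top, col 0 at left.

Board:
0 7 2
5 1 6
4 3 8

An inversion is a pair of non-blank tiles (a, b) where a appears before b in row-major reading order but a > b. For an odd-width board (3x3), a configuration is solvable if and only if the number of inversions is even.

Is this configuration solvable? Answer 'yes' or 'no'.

Answer: no

Derivation:
Inversions (pairs i<j in row-major order where tile[i] > tile[j] > 0): 13
13 is odd, so the puzzle is not solvable.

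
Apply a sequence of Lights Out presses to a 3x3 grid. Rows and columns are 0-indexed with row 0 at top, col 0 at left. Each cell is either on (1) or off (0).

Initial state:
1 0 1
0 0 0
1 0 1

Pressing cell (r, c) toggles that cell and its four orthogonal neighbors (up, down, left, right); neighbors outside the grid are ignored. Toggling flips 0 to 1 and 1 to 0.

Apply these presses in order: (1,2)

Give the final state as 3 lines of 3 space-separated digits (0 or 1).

After press 1 at (1,2):
1 0 0
0 1 1
1 0 0

Answer: 1 0 0
0 1 1
1 0 0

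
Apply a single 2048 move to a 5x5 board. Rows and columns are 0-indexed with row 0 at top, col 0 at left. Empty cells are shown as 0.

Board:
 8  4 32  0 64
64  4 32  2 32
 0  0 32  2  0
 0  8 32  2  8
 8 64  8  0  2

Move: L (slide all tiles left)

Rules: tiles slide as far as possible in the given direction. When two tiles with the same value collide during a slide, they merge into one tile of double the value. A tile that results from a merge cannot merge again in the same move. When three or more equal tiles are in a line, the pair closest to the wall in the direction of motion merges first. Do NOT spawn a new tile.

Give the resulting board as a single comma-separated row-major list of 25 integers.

Answer: 8, 4, 32, 64, 0, 64, 4, 32, 2, 32, 32, 2, 0, 0, 0, 8, 32, 2, 8, 0, 8, 64, 8, 2, 0

Derivation:
Slide left:
row 0: [8, 4, 32, 0, 64] -> [8, 4, 32, 64, 0]
row 1: [64, 4, 32, 2, 32] -> [64, 4, 32, 2, 32]
row 2: [0, 0, 32, 2, 0] -> [32, 2, 0, 0, 0]
row 3: [0, 8, 32, 2, 8] -> [8, 32, 2, 8, 0]
row 4: [8, 64, 8, 0, 2] -> [8, 64, 8, 2, 0]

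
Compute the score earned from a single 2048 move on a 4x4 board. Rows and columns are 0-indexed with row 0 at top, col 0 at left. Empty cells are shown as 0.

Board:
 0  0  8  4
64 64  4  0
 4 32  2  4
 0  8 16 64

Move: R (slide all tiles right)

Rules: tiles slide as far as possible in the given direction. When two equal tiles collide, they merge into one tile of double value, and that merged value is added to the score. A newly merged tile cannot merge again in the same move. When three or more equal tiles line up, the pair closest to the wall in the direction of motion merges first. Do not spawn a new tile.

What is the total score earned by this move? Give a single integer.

Answer: 128

Derivation:
Slide right:
row 0: [0, 0, 8, 4] -> [0, 0, 8, 4]  score +0 (running 0)
row 1: [64, 64, 4, 0] -> [0, 0, 128, 4]  score +128 (running 128)
row 2: [4, 32, 2, 4] -> [4, 32, 2, 4]  score +0 (running 128)
row 3: [0, 8, 16, 64] -> [0, 8, 16, 64]  score +0 (running 128)
Board after move:
  0   0   8   4
  0   0 128   4
  4  32   2   4
  0   8  16  64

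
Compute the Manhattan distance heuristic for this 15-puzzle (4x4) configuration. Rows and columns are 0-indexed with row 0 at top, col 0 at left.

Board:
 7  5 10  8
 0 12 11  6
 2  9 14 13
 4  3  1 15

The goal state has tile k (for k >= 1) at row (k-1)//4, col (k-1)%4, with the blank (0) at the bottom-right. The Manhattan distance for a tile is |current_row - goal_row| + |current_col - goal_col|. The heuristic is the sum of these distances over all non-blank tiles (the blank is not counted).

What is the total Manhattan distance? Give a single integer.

Answer: 41

Derivation:
Tile 7: (0,0)->(1,2) = 3
Tile 5: (0,1)->(1,0) = 2
Tile 10: (0,2)->(2,1) = 3
Tile 8: (0,3)->(1,3) = 1
Tile 12: (1,1)->(2,3) = 3
Tile 11: (1,2)->(2,2) = 1
Tile 6: (1,3)->(1,1) = 2
Tile 2: (2,0)->(0,1) = 3
Tile 9: (2,1)->(2,0) = 1
Tile 14: (2,2)->(3,1) = 2
Tile 13: (2,3)->(3,0) = 4
Tile 4: (3,0)->(0,3) = 6
Tile 3: (3,1)->(0,2) = 4
Tile 1: (3,2)->(0,0) = 5
Tile 15: (3,3)->(3,2) = 1
Sum: 3 + 2 + 3 + 1 + 3 + 1 + 2 + 3 + 1 + 2 + 4 + 6 + 4 + 5 + 1 = 41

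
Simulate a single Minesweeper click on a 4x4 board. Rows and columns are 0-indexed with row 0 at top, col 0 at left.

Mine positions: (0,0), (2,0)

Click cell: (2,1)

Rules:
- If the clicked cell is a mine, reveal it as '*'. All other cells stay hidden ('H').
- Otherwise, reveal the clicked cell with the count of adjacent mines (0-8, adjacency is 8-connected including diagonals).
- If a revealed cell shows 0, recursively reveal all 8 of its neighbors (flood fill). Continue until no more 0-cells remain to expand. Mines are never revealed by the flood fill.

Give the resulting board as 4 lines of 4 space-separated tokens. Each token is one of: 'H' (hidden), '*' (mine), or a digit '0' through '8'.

H H H H
H H H H
H 1 H H
H H H H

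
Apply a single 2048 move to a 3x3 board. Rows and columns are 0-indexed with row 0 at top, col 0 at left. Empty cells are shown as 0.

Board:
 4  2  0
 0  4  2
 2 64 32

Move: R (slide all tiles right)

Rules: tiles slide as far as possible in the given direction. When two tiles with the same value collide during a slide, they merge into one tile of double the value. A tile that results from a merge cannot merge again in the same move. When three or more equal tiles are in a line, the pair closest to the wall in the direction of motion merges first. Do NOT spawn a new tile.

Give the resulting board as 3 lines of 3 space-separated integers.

Slide right:
row 0: [4, 2, 0] -> [0, 4, 2]
row 1: [0, 4, 2] -> [0, 4, 2]
row 2: [2, 64, 32] -> [2, 64, 32]

Answer:  0  4  2
 0  4  2
 2 64 32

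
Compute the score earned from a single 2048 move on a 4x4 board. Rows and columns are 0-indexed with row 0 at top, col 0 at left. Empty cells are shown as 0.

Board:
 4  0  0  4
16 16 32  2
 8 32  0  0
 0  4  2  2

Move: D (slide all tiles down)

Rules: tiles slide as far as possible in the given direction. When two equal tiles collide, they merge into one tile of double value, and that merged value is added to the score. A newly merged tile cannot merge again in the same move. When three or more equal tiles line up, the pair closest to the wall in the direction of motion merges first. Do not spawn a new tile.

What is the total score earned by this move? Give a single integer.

Answer: 4

Derivation:
Slide down:
col 0: [4, 16, 8, 0] -> [0, 4, 16, 8]  score +0 (running 0)
col 1: [0, 16, 32, 4] -> [0, 16, 32, 4]  score +0 (running 0)
col 2: [0, 32, 0, 2] -> [0, 0, 32, 2]  score +0 (running 0)
col 3: [4, 2, 0, 2] -> [0, 0, 4, 4]  score +4 (running 4)
Board after move:
 0  0  0  0
 4 16  0  0
16 32 32  4
 8  4  2  4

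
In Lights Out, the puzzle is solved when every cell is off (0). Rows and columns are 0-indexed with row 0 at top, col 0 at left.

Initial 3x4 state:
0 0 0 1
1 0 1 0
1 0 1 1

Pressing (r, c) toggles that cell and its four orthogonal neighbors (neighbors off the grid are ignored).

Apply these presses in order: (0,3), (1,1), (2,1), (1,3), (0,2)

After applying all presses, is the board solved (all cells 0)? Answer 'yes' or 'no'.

Answer: yes

Derivation:
After press 1 at (0,3):
0 0 1 0
1 0 1 1
1 0 1 1

After press 2 at (1,1):
0 1 1 0
0 1 0 1
1 1 1 1

After press 3 at (2,1):
0 1 1 0
0 0 0 1
0 0 0 1

After press 4 at (1,3):
0 1 1 1
0 0 1 0
0 0 0 0

After press 5 at (0,2):
0 0 0 0
0 0 0 0
0 0 0 0

Lights still on: 0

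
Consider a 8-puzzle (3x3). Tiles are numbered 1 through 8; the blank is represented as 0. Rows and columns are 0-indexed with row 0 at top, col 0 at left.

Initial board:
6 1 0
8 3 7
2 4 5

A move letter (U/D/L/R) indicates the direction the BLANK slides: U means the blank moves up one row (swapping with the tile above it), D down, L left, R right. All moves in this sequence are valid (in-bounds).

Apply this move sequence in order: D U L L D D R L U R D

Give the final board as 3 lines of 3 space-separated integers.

Answer: 8 6 1
3 4 7
2 0 5

Derivation:
After move 1 (D):
6 1 7
8 3 0
2 4 5

After move 2 (U):
6 1 0
8 3 7
2 4 5

After move 3 (L):
6 0 1
8 3 7
2 4 5

After move 4 (L):
0 6 1
8 3 7
2 4 5

After move 5 (D):
8 6 1
0 3 7
2 4 5

After move 6 (D):
8 6 1
2 3 7
0 4 5

After move 7 (R):
8 6 1
2 3 7
4 0 5

After move 8 (L):
8 6 1
2 3 7
0 4 5

After move 9 (U):
8 6 1
0 3 7
2 4 5

After move 10 (R):
8 6 1
3 0 7
2 4 5

After move 11 (D):
8 6 1
3 4 7
2 0 5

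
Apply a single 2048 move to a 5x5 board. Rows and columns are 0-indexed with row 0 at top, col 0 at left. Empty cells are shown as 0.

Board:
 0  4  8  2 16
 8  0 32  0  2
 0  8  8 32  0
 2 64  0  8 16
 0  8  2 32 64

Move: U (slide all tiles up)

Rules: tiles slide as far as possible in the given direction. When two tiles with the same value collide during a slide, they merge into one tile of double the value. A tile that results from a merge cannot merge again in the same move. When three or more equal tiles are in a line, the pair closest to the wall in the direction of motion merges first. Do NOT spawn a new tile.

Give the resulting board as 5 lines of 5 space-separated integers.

Slide up:
col 0: [0, 8, 0, 2, 0] -> [8, 2, 0, 0, 0]
col 1: [4, 0, 8, 64, 8] -> [4, 8, 64, 8, 0]
col 2: [8, 32, 8, 0, 2] -> [8, 32, 8, 2, 0]
col 3: [2, 0, 32, 8, 32] -> [2, 32, 8, 32, 0]
col 4: [16, 2, 0, 16, 64] -> [16, 2, 16, 64, 0]

Answer:  8  4  8  2 16
 2  8 32 32  2
 0 64  8  8 16
 0  8  2 32 64
 0  0  0  0  0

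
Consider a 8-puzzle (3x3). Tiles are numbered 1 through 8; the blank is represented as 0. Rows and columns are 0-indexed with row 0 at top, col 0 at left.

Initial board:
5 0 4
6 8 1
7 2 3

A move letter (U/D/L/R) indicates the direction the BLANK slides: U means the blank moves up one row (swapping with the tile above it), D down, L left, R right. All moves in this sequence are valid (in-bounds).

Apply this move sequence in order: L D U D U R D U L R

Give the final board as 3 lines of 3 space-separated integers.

After move 1 (L):
0 5 4
6 8 1
7 2 3

After move 2 (D):
6 5 4
0 8 1
7 2 3

After move 3 (U):
0 5 4
6 8 1
7 2 3

After move 4 (D):
6 5 4
0 8 1
7 2 3

After move 5 (U):
0 5 4
6 8 1
7 2 3

After move 6 (R):
5 0 4
6 8 1
7 2 3

After move 7 (D):
5 8 4
6 0 1
7 2 3

After move 8 (U):
5 0 4
6 8 1
7 2 3

After move 9 (L):
0 5 4
6 8 1
7 2 3

After move 10 (R):
5 0 4
6 8 1
7 2 3

Answer: 5 0 4
6 8 1
7 2 3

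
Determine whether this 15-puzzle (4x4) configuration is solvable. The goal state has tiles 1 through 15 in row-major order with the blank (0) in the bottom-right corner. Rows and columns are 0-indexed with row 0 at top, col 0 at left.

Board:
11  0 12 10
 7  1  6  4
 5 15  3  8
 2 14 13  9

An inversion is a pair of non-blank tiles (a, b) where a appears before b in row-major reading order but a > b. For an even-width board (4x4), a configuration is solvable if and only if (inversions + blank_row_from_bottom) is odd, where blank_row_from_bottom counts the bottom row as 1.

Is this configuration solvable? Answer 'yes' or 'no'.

Answer: no

Derivation:
Inversions: 54
Blank is in row 0 (0-indexed from top), which is row 4 counting from the bottom (bottom = 1).
54 + 4 = 58, which is even, so the puzzle is not solvable.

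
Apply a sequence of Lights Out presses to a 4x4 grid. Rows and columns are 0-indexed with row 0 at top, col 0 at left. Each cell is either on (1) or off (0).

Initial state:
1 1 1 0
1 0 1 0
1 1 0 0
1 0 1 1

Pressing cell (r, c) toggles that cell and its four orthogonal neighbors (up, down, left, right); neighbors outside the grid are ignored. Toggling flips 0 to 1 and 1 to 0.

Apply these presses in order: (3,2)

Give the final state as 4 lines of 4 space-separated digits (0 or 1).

After press 1 at (3,2):
1 1 1 0
1 0 1 0
1 1 1 0
1 1 0 0

Answer: 1 1 1 0
1 0 1 0
1 1 1 0
1 1 0 0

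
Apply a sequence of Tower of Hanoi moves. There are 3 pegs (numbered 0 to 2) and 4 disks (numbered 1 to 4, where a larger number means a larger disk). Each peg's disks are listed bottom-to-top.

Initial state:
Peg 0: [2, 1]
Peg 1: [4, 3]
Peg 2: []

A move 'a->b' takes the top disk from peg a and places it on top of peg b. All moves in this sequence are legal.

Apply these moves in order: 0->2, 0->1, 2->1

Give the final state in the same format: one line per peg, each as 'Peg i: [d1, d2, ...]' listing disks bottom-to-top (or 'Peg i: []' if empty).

Answer: Peg 0: []
Peg 1: [4, 3, 2, 1]
Peg 2: []

Derivation:
After move 1 (0->2):
Peg 0: [2]
Peg 1: [4, 3]
Peg 2: [1]

After move 2 (0->1):
Peg 0: []
Peg 1: [4, 3, 2]
Peg 2: [1]

After move 3 (2->1):
Peg 0: []
Peg 1: [4, 3, 2, 1]
Peg 2: []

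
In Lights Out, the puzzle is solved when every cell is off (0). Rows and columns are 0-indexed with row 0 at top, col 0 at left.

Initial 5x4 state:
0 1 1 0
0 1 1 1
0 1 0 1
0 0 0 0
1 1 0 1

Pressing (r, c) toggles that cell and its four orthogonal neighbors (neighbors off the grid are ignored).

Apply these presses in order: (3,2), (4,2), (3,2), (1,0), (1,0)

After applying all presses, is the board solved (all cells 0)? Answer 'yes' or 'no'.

After press 1 at (3,2):
0 1 1 0
0 1 1 1
0 1 1 1
0 1 1 1
1 1 1 1

After press 2 at (4,2):
0 1 1 0
0 1 1 1
0 1 1 1
0 1 0 1
1 0 0 0

After press 3 at (3,2):
0 1 1 0
0 1 1 1
0 1 0 1
0 0 1 0
1 0 1 0

After press 4 at (1,0):
1 1 1 0
1 0 1 1
1 1 0 1
0 0 1 0
1 0 1 0

After press 5 at (1,0):
0 1 1 0
0 1 1 1
0 1 0 1
0 0 1 0
1 0 1 0

Lights still on: 10

Answer: no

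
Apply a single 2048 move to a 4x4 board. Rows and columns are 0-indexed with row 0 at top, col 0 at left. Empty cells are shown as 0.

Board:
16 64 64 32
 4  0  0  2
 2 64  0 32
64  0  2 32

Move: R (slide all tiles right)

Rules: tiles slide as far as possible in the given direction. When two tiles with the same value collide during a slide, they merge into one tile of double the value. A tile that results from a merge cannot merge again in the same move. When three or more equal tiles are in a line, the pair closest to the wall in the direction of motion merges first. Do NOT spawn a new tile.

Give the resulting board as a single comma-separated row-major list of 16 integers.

Answer: 0, 16, 128, 32, 0, 0, 4, 2, 0, 2, 64, 32, 0, 64, 2, 32

Derivation:
Slide right:
row 0: [16, 64, 64, 32] -> [0, 16, 128, 32]
row 1: [4, 0, 0, 2] -> [0, 0, 4, 2]
row 2: [2, 64, 0, 32] -> [0, 2, 64, 32]
row 3: [64, 0, 2, 32] -> [0, 64, 2, 32]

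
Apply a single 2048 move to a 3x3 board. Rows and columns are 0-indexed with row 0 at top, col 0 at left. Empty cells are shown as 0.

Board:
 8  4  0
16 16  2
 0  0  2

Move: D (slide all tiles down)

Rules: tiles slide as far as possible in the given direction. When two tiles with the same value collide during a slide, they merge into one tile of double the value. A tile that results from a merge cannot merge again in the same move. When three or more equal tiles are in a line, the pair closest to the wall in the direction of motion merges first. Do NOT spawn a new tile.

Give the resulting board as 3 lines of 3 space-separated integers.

Answer:  0  0  0
 8  4  0
16 16  4

Derivation:
Slide down:
col 0: [8, 16, 0] -> [0, 8, 16]
col 1: [4, 16, 0] -> [0, 4, 16]
col 2: [0, 2, 2] -> [0, 0, 4]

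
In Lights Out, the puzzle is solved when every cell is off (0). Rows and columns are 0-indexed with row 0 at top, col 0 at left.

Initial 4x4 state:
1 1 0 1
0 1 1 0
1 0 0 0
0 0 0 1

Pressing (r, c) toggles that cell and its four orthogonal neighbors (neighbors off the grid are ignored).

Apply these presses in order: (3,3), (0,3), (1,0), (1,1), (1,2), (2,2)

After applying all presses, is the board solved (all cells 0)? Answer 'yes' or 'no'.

Answer: yes

Derivation:
After press 1 at (3,3):
1 1 0 1
0 1 1 0
1 0 0 1
0 0 1 0

After press 2 at (0,3):
1 1 1 0
0 1 1 1
1 0 0 1
0 0 1 0

After press 3 at (1,0):
0 1 1 0
1 0 1 1
0 0 0 1
0 0 1 0

After press 4 at (1,1):
0 0 1 0
0 1 0 1
0 1 0 1
0 0 1 0

After press 5 at (1,2):
0 0 0 0
0 0 1 0
0 1 1 1
0 0 1 0

After press 6 at (2,2):
0 0 0 0
0 0 0 0
0 0 0 0
0 0 0 0

Lights still on: 0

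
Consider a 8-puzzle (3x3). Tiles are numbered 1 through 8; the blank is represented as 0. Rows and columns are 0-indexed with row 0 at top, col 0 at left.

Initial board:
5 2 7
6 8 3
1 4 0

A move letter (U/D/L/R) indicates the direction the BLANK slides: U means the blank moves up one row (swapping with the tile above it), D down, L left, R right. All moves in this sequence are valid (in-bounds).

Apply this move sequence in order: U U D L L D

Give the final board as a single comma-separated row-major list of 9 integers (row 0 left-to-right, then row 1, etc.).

Answer: 5, 2, 7, 1, 6, 8, 0, 4, 3

Derivation:
After move 1 (U):
5 2 7
6 8 0
1 4 3

After move 2 (U):
5 2 0
6 8 7
1 4 3

After move 3 (D):
5 2 7
6 8 0
1 4 3

After move 4 (L):
5 2 7
6 0 8
1 4 3

After move 5 (L):
5 2 7
0 6 8
1 4 3

After move 6 (D):
5 2 7
1 6 8
0 4 3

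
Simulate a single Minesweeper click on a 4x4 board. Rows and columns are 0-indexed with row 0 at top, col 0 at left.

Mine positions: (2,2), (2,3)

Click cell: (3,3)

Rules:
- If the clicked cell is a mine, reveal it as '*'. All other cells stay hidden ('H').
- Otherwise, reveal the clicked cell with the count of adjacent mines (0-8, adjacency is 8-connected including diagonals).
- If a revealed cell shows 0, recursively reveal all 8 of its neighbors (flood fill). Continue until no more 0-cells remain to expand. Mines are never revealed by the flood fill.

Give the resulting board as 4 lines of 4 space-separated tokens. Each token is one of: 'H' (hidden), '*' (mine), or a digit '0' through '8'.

H H H H
H H H H
H H H H
H H H 2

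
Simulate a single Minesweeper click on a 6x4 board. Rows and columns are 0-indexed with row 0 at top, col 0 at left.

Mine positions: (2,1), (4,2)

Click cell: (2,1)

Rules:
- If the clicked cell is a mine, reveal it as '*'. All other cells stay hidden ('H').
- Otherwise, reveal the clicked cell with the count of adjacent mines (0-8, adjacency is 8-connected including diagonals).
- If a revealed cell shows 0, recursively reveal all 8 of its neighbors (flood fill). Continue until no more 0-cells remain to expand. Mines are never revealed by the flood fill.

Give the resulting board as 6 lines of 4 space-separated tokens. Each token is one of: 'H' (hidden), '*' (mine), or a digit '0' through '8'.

H H H H
H H H H
H * H H
H H H H
H H H H
H H H H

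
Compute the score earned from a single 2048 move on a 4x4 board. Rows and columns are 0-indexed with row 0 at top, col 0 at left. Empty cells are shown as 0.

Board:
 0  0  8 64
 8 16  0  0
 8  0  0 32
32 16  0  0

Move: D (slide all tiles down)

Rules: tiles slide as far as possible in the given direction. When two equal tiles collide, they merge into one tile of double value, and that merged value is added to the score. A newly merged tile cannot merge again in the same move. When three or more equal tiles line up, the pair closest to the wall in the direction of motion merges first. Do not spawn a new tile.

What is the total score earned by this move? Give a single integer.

Answer: 48

Derivation:
Slide down:
col 0: [0, 8, 8, 32] -> [0, 0, 16, 32]  score +16 (running 16)
col 1: [0, 16, 0, 16] -> [0, 0, 0, 32]  score +32 (running 48)
col 2: [8, 0, 0, 0] -> [0, 0, 0, 8]  score +0 (running 48)
col 3: [64, 0, 32, 0] -> [0, 0, 64, 32]  score +0 (running 48)
Board after move:
 0  0  0  0
 0  0  0  0
16  0  0 64
32 32  8 32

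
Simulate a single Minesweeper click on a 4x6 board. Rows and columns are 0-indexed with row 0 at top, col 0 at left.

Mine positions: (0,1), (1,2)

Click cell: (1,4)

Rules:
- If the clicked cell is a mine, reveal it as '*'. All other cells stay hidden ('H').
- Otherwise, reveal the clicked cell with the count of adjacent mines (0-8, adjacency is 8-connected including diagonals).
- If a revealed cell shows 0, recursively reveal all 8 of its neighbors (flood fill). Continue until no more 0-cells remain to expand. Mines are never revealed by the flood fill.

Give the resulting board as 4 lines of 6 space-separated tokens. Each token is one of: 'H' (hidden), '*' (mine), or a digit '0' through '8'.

H H H 1 0 0
1 2 H 1 0 0
0 1 1 1 0 0
0 0 0 0 0 0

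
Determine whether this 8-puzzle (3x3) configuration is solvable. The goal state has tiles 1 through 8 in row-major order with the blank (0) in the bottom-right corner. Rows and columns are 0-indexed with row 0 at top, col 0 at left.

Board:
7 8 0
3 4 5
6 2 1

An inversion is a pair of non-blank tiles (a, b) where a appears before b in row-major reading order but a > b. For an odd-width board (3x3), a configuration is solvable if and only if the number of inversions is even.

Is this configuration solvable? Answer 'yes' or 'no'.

Answer: no

Derivation:
Inversions (pairs i<j in row-major order where tile[i] > tile[j] > 0): 21
21 is odd, so the puzzle is not solvable.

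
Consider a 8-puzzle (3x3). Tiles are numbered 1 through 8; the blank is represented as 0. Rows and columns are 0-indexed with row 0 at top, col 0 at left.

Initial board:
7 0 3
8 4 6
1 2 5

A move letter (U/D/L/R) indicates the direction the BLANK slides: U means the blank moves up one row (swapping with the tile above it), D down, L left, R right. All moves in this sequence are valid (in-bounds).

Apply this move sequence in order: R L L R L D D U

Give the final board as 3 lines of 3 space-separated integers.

Answer: 8 7 3
0 4 6
1 2 5

Derivation:
After move 1 (R):
7 3 0
8 4 6
1 2 5

After move 2 (L):
7 0 3
8 4 6
1 2 5

After move 3 (L):
0 7 3
8 4 6
1 2 5

After move 4 (R):
7 0 3
8 4 6
1 2 5

After move 5 (L):
0 7 3
8 4 6
1 2 5

After move 6 (D):
8 7 3
0 4 6
1 2 5

After move 7 (D):
8 7 3
1 4 6
0 2 5

After move 8 (U):
8 7 3
0 4 6
1 2 5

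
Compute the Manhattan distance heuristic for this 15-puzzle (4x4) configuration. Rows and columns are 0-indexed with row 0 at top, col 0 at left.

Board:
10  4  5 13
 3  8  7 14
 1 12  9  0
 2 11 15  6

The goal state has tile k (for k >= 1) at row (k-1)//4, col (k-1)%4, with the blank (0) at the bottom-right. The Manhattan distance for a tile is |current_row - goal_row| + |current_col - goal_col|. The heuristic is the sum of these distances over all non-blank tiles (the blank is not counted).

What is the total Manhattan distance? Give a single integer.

Tile 10: at (0,0), goal (2,1), distance |0-2|+|0-1| = 3
Tile 4: at (0,1), goal (0,3), distance |0-0|+|1-3| = 2
Tile 5: at (0,2), goal (1,0), distance |0-1|+|2-0| = 3
Tile 13: at (0,3), goal (3,0), distance |0-3|+|3-0| = 6
Tile 3: at (1,0), goal (0,2), distance |1-0|+|0-2| = 3
Tile 8: at (1,1), goal (1,3), distance |1-1|+|1-3| = 2
Tile 7: at (1,2), goal (1,2), distance |1-1|+|2-2| = 0
Tile 14: at (1,3), goal (3,1), distance |1-3|+|3-1| = 4
Tile 1: at (2,0), goal (0,0), distance |2-0|+|0-0| = 2
Tile 12: at (2,1), goal (2,3), distance |2-2|+|1-3| = 2
Tile 9: at (2,2), goal (2,0), distance |2-2|+|2-0| = 2
Tile 2: at (3,0), goal (0,1), distance |3-0|+|0-1| = 4
Tile 11: at (3,1), goal (2,2), distance |3-2|+|1-2| = 2
Tile 15: at (3,2), goal (3,2), distance |3-3|+|2-2| = 0
Tile 6: at (3,3), goal (1,1), distance |3-1|+|3-1| = 4
Sum: 3 + 2 + 3 + 6 + 3 + 2 + 0 + 4 + 2 + 2 + 2 + 4 + 2 + 0 + 4 = 39

Answer: 39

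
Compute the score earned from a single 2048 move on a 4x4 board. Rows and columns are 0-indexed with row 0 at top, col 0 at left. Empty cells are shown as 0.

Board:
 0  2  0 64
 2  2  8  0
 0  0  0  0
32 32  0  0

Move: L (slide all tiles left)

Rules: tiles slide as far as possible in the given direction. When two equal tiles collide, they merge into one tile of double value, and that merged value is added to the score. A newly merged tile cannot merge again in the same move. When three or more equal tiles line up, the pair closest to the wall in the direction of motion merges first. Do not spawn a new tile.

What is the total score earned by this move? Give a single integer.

Slide left:
row 0: [0, 2, 0, 64] -> [2, 64, 0, 0]  score +0 (running 0)
row 1: [2, 2, 8, 0] -> [4, 8, 0, 0]  score +4 (running 4)
row 2: [0, 0, 0, 0] -> [0, 0, 0, 0]  score +0 (running 4)
row 3: [32, 32, 0, 0] -> [64, 0, 0, 0]  score +64 (running 68)
Board after move:
 2 64  0  0
 4  8  0  0
 0  0  0  0
64  0  0  0

Answer: 68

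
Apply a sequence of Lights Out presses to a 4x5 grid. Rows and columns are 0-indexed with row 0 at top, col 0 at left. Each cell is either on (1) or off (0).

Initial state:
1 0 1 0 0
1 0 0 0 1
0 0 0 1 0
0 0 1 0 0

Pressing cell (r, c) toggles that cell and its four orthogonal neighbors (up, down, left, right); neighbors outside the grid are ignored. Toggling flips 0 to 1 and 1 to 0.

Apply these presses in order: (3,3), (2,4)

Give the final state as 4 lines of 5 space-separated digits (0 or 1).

After press 1 at (3,3):
1 0 1 0 0
1 0 0 0 1
0 0 0 0 0
0 0 0 1 1

After press 2 at (2,4):
1 0 1 0 0
1 0 0 0 0
0 0 0 1 1
0 0 0 1 0

Answer: 1 0 1 0 0
1 0 0 0 0
0 0 0 1 1
0 0 0 1 0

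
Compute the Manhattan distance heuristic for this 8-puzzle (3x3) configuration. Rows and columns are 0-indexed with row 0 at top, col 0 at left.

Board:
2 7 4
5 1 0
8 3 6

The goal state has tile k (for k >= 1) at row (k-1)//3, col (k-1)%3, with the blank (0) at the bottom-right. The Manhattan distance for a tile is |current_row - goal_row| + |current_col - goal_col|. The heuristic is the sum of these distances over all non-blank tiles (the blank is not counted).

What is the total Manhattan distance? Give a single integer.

Answer: 15

Derivation:
Tile 2: at (0,0), goal (0,1), distance |0-0|+|0-1| = 1
Tile 7: at (0,1), goal (2,0), distance |0-2|+|1-0| = 3
Tile 4: at (0,2), goal (1,0), distance |0-1|+|2-0| = 3
Tile 5: at (1,0), goal (1,1), distance |1-1|+|0-1| = 1
Tile 1: at (1,1), goal (0,0), distance |1-0|+|1-0| = 2
Tile 8: at (2,0), goal (2,1), distance |2-2|+|0-1| = 1
Tile 3: at (2,1), goal (0,2), distance |2-0|+|1-2| = 3
Tile 6: at (2,2), goal (1,2), distance |2-1|+|2-2| = 1
Sum: 1 + 3 + 3 + 1 + 2 + 1 + 3 + 1 = 15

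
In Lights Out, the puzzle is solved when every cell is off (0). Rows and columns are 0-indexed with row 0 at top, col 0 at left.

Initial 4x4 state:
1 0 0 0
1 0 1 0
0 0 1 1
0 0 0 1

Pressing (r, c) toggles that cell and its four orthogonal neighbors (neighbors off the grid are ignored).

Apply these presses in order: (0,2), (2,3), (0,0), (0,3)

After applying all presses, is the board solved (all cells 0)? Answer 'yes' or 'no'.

After press 1 at (0,2):
1 1 1 1
1 0 0 0
0 0 1 1
0 0 0 1

After press 2 at (2,3):
1 1 1 1
1 0 0 1
0 0 0 0
0 0 0 0

After press 3 at (0,0):
0 0 1 1
0 0 0 1
0 0 0 0
0 0 0 0

After press 4 at (0,3):
0 0 0 0
0 0 0 0
0 0 0 0
0 0 0 0

Lights still on: 0

Answer: yes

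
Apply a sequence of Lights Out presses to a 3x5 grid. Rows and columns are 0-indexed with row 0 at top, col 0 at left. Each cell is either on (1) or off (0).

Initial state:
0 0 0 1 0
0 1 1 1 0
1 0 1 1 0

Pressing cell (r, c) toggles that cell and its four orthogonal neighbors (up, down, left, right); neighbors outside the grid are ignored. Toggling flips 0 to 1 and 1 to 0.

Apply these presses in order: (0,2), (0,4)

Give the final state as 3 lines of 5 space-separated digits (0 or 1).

After press 1 at (0,2):
0 1 1 0 0
0 1 0 1 0
1 0 1 1 0

After press 2 at (0,4):
0 1 1 1 1
0 1 0 1 1
1 0 1 1 0

Answer: 0 1 1 1 1
0 1 0 1 1
1 0 1 1 0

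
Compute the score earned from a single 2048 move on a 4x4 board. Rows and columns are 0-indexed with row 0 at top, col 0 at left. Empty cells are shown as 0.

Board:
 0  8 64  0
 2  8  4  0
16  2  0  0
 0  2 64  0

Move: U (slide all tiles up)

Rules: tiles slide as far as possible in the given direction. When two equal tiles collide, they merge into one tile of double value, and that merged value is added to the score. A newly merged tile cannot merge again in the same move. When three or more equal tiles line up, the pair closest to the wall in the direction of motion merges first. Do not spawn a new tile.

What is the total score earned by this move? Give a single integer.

Slide up:
col 0: [0, 2, 16, 0] -> [2, 16, 0, 0]  score +0 (running 0)
col 1: [8, 8, 2, 2] -> [16, 4, 0, 0]  score +20 (running 20)
col 2: [64, 4, 0, 64] -> [64, 4, 64, 0]  score +0 (running 20)
col 3: [0, 0, 0, 0] -> [0, 0, 0, 0]  score +0 (running 20)
Board after move:
 2 16 64  0
16  4  4  0
 0  0 64  0
 0  0  0  0

Answer: 20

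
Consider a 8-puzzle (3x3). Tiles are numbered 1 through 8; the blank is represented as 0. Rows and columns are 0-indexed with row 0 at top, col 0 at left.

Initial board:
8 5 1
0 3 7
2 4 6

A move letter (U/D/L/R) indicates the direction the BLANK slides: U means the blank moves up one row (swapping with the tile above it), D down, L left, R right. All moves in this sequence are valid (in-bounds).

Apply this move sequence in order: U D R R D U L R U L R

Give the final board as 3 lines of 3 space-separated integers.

Answer: 8 5 0
3 7 1
2 4 6

Derivation:
After move 1 (U):
0 5 1
8 3 7
2 4 6

After move 2 (D):
8 5 1
0 3 7
2 4 6

After move 3 (R):
8 5 1
3 0 7
2 4 6

After move 4 (R):
8 5 1
3 7 0
2 4 6

After move 5 (D):
8 5 1
3 7 6
2 4 0

After move 6 (U):
8 5 1
3 7 0
2 4 6

After move 7 (L):
8 5 1
3 0 7
2 4 6

After move 8 (R):
8 5 1
3 7 0
2 4 6

After move 9 (U):
8 5 0
3 7 1
2 4 6

After move 10 (L):
8 0 5
3 7 1
2 4 6

After move 11 (R):
8 5 0
3 7 1
2 4 6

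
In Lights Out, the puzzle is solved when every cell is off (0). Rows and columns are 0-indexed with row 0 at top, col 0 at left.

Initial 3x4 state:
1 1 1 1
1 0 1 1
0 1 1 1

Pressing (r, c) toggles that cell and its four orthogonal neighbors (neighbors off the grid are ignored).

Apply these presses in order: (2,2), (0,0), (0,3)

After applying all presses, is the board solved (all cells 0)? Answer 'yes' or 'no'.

Answer: yes

Derivation:
After press 1 at (2,2):
1 1 1 1
1 0 0 1
0 0 0 0

After press 2 at (0,0):
0 0 1 1
0 0 0 1
0 0 0 0

After press 3 at (0,3):
0 0 0 0
0 0 0 0
0 0 0 0

Lights still on: 0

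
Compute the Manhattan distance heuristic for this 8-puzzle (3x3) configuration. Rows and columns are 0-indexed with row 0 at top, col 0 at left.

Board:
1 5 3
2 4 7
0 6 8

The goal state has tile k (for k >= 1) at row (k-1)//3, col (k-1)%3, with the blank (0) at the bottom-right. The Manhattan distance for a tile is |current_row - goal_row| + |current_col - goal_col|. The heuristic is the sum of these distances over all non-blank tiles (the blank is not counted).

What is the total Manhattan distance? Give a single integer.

Answer: 10

Derivation:
Tile 1: at (0,0), goal (0,0), distance |0-0|+|0-0| = 0
Tile 5: at (0,1), goal (1,1), distance |0-1|+|1-1| = 1
Tile 3: at (0,2), goal (0,2), distance |0-0|+|2-2| = 0
Tile 2: at (1,0), goal (0,1), distance |1-0|+|0-1| = 2
Tile 4: at (1,1), goal (1,0), distance |1-1|+|1-0| = 1
Tile 7: at (1,2), goal (2,0), distance |1-2|+|2-0| = 3
Tile 6: at (2,1), goal (1,2), distance |2-1|+|1-2| = 2
Tile 8: at (2,2), goal (2,1), distance |2-2|+|2-1| = 1
Sum: 0 + 1 + 0 + 2 + 1 + 3 + 2 + 1 = 10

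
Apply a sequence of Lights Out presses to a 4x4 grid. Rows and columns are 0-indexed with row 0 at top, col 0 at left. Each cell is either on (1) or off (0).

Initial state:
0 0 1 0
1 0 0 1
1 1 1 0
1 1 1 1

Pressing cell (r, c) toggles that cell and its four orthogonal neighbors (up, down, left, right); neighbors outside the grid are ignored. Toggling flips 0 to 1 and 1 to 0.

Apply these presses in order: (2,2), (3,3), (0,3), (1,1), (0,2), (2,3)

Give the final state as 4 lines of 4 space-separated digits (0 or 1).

After press 1 at (2,2):
0 0 1 0
1 0 1 1
1 0 0 1
1 1 0 1

After press 2 at (3,3):
0 0 1 0
1 0 1 1
1 0 0 0
1 1 1 0

After press 3 at (0,3):
0 0 0 1
1 0 1 0
1 0 0 0
1 1 1 0

After press 4 at (1,1):
0 1 0 1
0 1 0 0
1 1 0 0
1 1 1 0

After press 5 at (0,2):
0 0 1 0
0 1 1 0
1 1 0 0
1 1 1 0

After press 6 at (2,3):
0 0 1 0
0 1 1 1
1 1 1 1
1 1 1 1

Answer: 0 0 1 0
0 1 1 1
1 1 1 1
1 1 1 1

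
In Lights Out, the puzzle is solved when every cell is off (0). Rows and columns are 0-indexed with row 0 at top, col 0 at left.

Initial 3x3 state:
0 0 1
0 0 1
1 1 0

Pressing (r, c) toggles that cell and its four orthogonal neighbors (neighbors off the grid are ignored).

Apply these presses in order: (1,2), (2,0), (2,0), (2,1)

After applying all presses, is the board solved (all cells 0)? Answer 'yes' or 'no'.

After press 1 at (1,2):
0 0 0
0 1 0
1 1 1

After press 2 at (2,0):
0 0 0
1 1 0
0 0 1

After press 3 at (2,0):
0 0 0
0 1 0
1 1 1

After press 4 at (2,1):
0 0 0
0 0 0
0 0 0

Lights still on: 0

Answer: yes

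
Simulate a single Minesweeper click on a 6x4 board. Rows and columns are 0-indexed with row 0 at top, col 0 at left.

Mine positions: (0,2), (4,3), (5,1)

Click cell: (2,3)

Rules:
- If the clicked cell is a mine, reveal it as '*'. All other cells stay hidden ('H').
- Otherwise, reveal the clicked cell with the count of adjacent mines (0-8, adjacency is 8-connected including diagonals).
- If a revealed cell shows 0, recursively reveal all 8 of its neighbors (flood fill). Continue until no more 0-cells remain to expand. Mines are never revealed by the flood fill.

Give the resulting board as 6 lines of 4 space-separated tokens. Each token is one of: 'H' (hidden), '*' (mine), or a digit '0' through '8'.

0 1 H H
0 1 1 1
0 0 0 0
0 0 1 1
1 1 2 H
H H H H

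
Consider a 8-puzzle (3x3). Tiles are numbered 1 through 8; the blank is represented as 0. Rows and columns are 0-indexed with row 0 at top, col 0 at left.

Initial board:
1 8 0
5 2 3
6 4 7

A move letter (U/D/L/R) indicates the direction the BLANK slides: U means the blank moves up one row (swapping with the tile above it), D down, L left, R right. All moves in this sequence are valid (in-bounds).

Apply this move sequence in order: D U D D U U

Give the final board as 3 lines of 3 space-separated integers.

After move 1 (D):
1 8 3
5 2 0
6 4 7

After move 2 (U):
1 8 0
5 2 3
6 4 7

After move 3 (D):
1 8 3
5 2 0
6 4 7

After move 4 (D):
1 8 3
5 2 7
6 4 0

After move 5 (U):
1 8 3
5 2 0
6 4 7

After move 6 (U):
1 8 0
5 2 3
6 4 7

Answer: 1 8 0
5 2 3
6 4 7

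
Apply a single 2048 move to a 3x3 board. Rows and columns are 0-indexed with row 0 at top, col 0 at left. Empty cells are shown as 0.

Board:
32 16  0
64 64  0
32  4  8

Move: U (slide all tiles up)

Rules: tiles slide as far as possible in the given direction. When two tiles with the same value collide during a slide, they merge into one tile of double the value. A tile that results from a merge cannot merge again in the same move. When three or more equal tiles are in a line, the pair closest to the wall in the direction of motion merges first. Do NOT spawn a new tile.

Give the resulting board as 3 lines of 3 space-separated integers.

Slide up:
col 0: [32, 64, 32] -> [32, 64, 32]
col 1: [16, 64, 4] -> [16, 64, 4]
col 2: [0, 0, 8] -> [8, 0, 0]

Answer: 32 16  8
64 64  0
32  4  0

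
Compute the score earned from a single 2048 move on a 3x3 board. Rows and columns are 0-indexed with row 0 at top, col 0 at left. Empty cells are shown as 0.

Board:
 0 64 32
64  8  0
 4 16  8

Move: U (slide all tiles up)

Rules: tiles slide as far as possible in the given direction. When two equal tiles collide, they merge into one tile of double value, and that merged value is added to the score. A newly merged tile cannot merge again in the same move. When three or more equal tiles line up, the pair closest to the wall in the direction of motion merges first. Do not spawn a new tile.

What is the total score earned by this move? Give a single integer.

Answer: 0

Derivation:
Slide up:
col 0: [0, 64, 4] -> [64, 4, 0]  score +0 (running 0)
col 1: [64, 8, 16] -> [64, 8, 16]  score +0 (running 0)
col 2: [32, 0, 8] -> [32, 8, 0]  score +0 (running 0)
Board after move:
64 64 32
 4  8  8
 0 16  0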